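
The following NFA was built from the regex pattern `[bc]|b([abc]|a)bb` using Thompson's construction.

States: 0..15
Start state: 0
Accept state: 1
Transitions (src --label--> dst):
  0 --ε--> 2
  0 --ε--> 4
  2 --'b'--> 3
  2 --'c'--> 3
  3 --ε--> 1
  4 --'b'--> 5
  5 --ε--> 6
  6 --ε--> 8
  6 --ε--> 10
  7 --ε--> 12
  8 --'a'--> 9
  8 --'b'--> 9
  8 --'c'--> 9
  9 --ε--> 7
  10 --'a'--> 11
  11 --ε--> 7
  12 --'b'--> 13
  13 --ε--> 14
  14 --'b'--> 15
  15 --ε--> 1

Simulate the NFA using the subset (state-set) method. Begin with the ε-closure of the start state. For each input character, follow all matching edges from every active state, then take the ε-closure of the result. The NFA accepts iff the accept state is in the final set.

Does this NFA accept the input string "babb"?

S₀ = ε-closure({0}) = {0,2,4}
'b' @ 1: {1,3,5,6,8,10}  ✓accept
'a' @ 2: {7,9,11,12}
'b' @ 3: {13,14}
'b' @ 4: {1,15}  ✓accept
after full input: {1,15}  (accept=1 in)

Answer: ACCEPT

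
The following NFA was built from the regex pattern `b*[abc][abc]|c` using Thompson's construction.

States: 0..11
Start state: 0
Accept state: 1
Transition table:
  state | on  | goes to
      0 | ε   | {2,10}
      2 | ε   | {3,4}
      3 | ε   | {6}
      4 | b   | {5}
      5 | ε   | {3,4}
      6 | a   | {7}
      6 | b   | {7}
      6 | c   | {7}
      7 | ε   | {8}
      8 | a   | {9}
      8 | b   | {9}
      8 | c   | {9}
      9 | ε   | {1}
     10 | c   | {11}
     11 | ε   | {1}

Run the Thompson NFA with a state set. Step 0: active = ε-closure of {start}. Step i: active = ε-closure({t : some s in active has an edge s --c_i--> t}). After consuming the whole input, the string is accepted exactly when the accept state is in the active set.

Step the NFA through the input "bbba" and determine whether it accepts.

Answer: ACCEPT

Derivation:
initial (ε-close {0}): {0,2,3,4,6,10}
'b' @ 1: {3,4,5,6,7,8}
'b' @ 2: {1,3,4,5,6,7,8,9}  [accepting]
'b' @ 3: {1,3,4,5,6,7,8,9}  [accepting]
'a' @ 4: {1,7,8,9}  [accepting]
end set {1,7,8,9} — state 1 in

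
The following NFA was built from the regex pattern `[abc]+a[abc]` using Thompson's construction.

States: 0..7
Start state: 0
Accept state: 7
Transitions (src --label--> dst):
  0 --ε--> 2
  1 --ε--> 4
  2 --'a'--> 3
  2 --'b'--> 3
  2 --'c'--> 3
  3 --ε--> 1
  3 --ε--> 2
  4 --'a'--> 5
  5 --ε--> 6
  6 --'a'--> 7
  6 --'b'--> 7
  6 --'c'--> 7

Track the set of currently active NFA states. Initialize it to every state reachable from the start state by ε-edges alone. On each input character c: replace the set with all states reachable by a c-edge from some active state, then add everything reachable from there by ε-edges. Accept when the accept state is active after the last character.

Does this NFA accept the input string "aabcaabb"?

Answer: REJECT

Derivation:
start: ε-closure({0}) = {0,2}
'a' @ 1: {1,2,3,4}
'a' @ 2: {1,2,3,4,5,6}
'b' @ 3: {1,2,3,4,7}  (accept∈set)
'c' @ 4: {1,2,3,4}
'a' @ 5: {1,2,3,4,5,6}
'a' @ 6: {1,2,3,4,5,6,7}  (accept∈set)
'b' @ 7: {1,2,3,4,7}  (accept∈set)
'b' @ 8: {1,2,3,4}
final: {1,2,3,4}; accept 7 not in set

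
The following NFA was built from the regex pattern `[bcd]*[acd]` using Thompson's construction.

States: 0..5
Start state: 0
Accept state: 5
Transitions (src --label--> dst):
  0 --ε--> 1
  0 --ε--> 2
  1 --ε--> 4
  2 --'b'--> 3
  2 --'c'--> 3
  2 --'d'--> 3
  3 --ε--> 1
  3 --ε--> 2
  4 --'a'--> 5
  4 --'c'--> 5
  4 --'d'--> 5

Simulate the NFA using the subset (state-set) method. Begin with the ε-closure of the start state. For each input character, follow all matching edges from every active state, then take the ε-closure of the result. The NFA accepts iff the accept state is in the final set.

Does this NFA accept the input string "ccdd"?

initial (ε-close {0}): {0,1,2,4}
'c' @ 1: {1,2,3,4,5}  [accepting]
'c' @ 2: {1,2,3,4,5}  [accepting]
'd' @ 3: {1,2,3,4,5}  [accepting]
'd' @ 4: {1,2,3,4,5}  [accepting]
end set {1,2,3,4,5} — state 5 in

Answer: ACCEPT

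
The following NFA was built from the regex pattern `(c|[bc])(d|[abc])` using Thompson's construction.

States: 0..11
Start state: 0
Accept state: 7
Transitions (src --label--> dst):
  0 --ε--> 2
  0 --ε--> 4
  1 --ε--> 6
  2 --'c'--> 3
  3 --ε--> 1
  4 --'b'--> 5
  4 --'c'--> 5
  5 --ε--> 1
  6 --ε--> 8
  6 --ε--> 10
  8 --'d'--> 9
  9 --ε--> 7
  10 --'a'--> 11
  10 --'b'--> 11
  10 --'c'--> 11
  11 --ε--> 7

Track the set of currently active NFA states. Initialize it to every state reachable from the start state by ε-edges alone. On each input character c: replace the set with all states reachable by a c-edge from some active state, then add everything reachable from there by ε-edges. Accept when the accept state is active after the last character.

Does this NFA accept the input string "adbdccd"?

initial (ε-close {0}): {0,2,4}
'a' @ 1: {}  — dead — no transitions
rest 'dbdccd' ignored (set empty)
end set {} — state 7 not in

Answer: REJECT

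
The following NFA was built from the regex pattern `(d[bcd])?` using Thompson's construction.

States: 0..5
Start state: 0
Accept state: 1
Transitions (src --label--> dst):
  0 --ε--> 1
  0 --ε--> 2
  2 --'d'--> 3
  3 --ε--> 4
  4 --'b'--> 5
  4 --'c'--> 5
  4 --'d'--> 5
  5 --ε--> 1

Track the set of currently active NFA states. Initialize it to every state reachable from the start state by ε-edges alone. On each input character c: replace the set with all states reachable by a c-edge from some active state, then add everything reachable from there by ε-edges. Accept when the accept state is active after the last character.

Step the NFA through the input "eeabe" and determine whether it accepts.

Answer: REJECT

Derivation:
initial (ε-close {0}): {0,1,2}
'e' @ 1: {}  — dead — no transitions
rest 'eabe' ignored (set empty)
end set {} — state 1 not in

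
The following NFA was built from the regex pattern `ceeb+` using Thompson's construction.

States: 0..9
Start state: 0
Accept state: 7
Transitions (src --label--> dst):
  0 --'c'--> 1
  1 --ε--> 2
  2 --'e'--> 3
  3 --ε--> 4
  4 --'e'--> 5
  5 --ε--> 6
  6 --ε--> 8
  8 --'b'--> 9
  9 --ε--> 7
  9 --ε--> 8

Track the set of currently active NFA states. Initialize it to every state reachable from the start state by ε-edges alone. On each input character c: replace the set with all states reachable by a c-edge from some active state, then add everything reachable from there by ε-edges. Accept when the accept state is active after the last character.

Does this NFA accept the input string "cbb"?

Answer: REJECT

Derivation:
start: ε-closure({0}) = {0}
'c' @ 1: {1,2}
'b' @ 2: {}  — state set empty
rest 'b' ignored (set empty)
end set {} — state 7 not in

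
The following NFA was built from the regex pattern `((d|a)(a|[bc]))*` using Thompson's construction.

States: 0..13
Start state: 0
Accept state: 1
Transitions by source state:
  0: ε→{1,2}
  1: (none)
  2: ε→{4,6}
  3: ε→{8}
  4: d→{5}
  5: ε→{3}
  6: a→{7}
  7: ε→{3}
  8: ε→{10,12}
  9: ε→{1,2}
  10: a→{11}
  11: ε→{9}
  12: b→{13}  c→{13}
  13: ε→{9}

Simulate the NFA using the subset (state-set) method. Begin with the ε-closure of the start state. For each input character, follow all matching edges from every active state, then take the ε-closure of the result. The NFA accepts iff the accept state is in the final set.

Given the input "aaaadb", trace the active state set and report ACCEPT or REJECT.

start: ε-closure({0}) = {0,1,2,4,6}
'a' @ 1: {3,7,8,10,12}
'a' @ 2: {1,2,4,6,9,11}  (accept∈set)
'a' @ 3: {3,7,8,10,12}
'a' @ 4: {1,2,4,6,9,11}  (accept∈set)
'd' @ 5: {3,5,8,10,12}
'b' @ 6: {1,2,4,6,9,13}  (accept∈set)
after full input: {1,2,4,6,9,13}  (accept=1 in)

Answer: ACCEPT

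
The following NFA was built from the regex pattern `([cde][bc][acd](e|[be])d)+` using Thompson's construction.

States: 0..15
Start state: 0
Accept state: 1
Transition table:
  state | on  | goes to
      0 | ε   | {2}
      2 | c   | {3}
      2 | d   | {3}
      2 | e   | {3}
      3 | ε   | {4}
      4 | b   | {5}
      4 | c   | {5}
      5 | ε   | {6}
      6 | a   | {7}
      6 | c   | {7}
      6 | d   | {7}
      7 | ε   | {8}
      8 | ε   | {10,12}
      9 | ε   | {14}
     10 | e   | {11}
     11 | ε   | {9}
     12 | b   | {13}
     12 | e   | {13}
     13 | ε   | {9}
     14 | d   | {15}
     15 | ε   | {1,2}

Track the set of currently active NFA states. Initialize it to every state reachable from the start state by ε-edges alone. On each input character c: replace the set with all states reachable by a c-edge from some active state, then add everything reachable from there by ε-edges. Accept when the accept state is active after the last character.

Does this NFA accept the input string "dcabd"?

S₀ = ε-closure({0}) = {0,2}
'd' @ 1: {3,4}
'c' @ 2: {5,6}
'a' @ 3: {7,8,10,12}
'b' @ 4: {9,13,14}
'd' @ 5: {1,2,15}  [accepting]
final: {1,2,15}; accept 1 in set

Answer: ACCEPT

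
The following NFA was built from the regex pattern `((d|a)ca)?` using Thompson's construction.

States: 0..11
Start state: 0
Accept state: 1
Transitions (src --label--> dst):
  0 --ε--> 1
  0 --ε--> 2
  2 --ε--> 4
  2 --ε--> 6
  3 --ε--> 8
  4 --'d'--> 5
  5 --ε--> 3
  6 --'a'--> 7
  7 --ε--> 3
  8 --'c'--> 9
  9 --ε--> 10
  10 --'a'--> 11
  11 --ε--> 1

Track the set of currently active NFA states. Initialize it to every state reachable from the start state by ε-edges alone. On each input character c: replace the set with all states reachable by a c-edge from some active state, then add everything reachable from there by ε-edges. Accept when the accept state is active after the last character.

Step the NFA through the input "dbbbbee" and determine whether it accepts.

S₀ = ε-closure({0}) = {0,1,2,4,6}
'd' @ 1: {3,5,8}
'b' @ 2: {}  — state set empty
rest 'bbbee' ignored (set empty)
final: {}; accept 1 not in set

Answer: REJECT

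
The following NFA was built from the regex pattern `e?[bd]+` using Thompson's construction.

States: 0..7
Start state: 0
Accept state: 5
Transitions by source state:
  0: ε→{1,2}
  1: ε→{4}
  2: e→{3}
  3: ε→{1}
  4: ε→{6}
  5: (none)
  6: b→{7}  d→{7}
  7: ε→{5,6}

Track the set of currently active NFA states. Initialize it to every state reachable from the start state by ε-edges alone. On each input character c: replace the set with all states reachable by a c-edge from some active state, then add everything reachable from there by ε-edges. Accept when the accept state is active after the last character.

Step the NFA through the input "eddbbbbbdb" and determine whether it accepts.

Answer: ACCEPT

Derivation:
initial (ε-close {0}): {0,1,2,4,6}
'e' @ 1: {1,3,4,6}
'd' @ 2: {5,6,7}  ✓accept
'd' @ 3: {5,6,7}  ✓accept
'b' @ 4: {5,6,7}  ✓accept
'b' @ 5: {5,6,7}  ✓accept
'b' @ 6: {5,6,7}  ✓accept
'b' @ 7: {5,6,7}  ✓accept
'b' @ 8: {5,6,7}  ✓accept
'd' @ 9: {5,6,7}  ✓accept
'b' @ 10: {5,6,7}  ✓accept
after full input: {5,6,7}  (accept=5 in)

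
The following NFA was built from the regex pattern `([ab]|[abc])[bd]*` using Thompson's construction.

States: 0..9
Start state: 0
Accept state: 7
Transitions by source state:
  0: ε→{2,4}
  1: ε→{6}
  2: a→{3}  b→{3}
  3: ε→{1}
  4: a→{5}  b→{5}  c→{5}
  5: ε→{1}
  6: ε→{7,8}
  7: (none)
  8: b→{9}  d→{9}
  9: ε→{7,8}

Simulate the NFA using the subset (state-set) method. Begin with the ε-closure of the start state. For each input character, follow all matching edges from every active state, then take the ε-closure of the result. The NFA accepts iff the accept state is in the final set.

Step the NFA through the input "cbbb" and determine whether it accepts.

S₀ = ε-closure({0}) = {0,2,4}
'c' @ 1: {1,5,6,7,8}  [accepting]
'b' @ 2: {7,8,9}  [accepting]
'b' @ 3: {7,8,9}  [accepting]
'b' @ 4: {7,8,9}  [accepting]
final: {7,8,9}; accept 7 in set

Answer: ACCEPT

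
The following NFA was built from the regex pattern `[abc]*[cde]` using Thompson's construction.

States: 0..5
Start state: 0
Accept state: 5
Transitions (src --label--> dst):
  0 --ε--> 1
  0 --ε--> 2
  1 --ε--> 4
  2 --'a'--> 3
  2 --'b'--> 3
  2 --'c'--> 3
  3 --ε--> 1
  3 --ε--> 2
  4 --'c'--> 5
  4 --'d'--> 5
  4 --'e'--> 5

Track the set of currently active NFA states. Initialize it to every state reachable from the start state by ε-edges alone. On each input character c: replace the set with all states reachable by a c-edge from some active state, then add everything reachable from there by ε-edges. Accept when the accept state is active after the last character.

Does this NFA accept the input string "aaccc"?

Answer: ACCEPT

Trace:
S₀ = ε-closure({0}) = {0,1,2,4}
'a' @ 1: {1,2,3,4}
'a' @ 2: {1,2,3,4}
'c' @ 3: {1,2,3,4,5}  [accepting]
'c' @ 4: {1,2,3,4,5}  [accepting]
'c' @ 5: {1,2,3,4,5}  [accepting]
final: {1,2,3,4,5}; accept 5 in set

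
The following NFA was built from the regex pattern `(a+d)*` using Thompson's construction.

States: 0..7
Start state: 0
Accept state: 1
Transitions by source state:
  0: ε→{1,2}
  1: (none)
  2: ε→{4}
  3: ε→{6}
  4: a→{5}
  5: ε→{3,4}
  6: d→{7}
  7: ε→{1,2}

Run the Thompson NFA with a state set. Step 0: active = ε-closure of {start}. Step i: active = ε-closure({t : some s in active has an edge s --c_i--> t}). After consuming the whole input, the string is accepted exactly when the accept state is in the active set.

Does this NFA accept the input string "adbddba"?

S₀ = ε-closure({0}) = {0,1,2,4}
'a' @ 1: {3,4,5,6}
'd' @ 2: {1,2,4,7}  ✓accept
'b' @ 3: {}  — state set empty
rest 'ddba' ignored (set empty)
final: {}; accept 1 not in set

Answer: REJECT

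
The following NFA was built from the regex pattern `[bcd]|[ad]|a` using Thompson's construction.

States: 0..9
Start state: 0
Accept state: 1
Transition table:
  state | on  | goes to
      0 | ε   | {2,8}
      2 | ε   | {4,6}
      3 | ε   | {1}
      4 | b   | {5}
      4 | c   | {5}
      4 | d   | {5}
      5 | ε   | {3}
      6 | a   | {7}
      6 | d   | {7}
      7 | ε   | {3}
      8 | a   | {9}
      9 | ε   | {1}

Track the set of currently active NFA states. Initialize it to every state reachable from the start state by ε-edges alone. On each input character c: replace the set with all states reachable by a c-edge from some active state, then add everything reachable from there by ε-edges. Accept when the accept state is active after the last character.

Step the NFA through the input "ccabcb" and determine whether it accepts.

S₀ = ε-closure({0}) = {0,2,4,6,8}
'c' @ 1: {1,3,5}  [accepting]
'c' @ 2: {}  — state set empty
rest 'abcb' ignored (set empty)
end set {} — state 1 not in

Answer: REJECT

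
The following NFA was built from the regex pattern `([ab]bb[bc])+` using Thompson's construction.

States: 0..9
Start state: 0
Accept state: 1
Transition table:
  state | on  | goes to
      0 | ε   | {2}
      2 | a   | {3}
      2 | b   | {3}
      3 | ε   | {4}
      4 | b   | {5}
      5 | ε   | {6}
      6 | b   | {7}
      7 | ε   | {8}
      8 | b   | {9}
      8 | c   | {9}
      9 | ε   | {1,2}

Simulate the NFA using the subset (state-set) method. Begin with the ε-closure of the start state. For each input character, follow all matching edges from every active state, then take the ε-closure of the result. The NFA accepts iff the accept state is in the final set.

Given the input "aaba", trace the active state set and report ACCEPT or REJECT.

Answer: REJECT

Steps:
S₀ = ε-closure({0}) = {0,2}
'a' @ 1: {3,4}
'a' @ 2: {}  — no active states
rest 'ba' ignored (set empty)
final: {}; accept 1 not in set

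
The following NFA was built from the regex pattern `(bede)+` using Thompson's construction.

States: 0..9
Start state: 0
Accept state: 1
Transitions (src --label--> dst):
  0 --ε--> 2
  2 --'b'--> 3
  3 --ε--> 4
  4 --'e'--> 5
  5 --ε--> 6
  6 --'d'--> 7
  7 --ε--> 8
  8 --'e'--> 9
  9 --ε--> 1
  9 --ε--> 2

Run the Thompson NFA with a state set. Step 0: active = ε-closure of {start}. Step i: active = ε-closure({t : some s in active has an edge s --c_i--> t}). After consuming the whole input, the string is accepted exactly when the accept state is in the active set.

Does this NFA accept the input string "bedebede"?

Answer: ACCEPT

Derivation:
start: ε-closure({0}) = {0,2}
'b' @ 1: {3,4}
'e' @ 2: {5,6}
'd' @ 3: {7,8}
'e' @ 4: {1,2,9}  [accepting]
'b' @ 5: {3,4}
'e' @ 6: {5,6}
'd' @ 7: {7,8}
'e' @ 8: {1,2,9}  [accepting]
end set {1,2,9} — state 1 in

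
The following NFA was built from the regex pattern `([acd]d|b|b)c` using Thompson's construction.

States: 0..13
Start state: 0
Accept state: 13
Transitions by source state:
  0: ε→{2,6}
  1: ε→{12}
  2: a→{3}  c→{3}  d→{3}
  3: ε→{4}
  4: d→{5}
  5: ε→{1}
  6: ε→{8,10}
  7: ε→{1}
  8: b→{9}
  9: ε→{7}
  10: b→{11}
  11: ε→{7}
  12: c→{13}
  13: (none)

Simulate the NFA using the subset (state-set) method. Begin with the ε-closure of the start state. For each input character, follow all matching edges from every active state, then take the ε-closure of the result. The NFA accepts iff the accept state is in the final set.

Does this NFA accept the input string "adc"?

Answer: ACCEPT

Derivation:
initial (ε-close {0}): {0,2,6,8,10}
'a' @ 1: {3,4}
'd' @ 2: {1,5,12}
'c' @ 3: {13}  (accept∈set)
end set {13} — state 13 in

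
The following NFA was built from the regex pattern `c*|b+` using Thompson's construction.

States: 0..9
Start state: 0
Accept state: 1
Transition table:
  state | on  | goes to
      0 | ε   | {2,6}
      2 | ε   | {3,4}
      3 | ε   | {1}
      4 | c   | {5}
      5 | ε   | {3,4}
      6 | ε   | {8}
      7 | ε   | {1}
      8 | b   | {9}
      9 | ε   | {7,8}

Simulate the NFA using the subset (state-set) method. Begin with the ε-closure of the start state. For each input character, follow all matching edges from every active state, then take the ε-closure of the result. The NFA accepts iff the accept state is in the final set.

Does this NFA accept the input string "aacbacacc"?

Answer: REJECT

Derivation:
initial (ε-close {0}): {0,1,2,3,4,6,8}
'a' @ 1: {}  — state set empty
rest 'acbacacc' ignored (set empty)
end set {} — state 1 not in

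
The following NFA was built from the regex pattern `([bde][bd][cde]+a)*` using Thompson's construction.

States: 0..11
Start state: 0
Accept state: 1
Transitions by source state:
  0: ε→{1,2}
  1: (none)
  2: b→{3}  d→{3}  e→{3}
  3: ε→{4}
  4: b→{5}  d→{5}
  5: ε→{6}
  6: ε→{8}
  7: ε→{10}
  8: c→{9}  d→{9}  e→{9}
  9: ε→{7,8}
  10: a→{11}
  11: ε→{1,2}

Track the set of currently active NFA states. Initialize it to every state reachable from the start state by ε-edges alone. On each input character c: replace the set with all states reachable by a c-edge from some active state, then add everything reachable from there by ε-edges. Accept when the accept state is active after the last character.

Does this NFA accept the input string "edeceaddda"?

Answer: ACCEPT

Derivation:
S₀ = ε-closure({0}) = {0,1,2}
'e' @ 1: {3,4}
'd' @ 2: {5,6,8}
'e' @ 3: {7,8,9,10}
'c' @ 4: {7,8,9,10}
'e' @ 5: {7,8,9,10}
'a' @ 6: {1,2,11}  [accepting]
'd' @ 7: {3,4}
'd' @ 8: {5,6,8}
'd' @ 9: {7,8,9,10}
'a' @ 10: {1,2,11}  [accepting]
end set {1,2,11} — state 1 in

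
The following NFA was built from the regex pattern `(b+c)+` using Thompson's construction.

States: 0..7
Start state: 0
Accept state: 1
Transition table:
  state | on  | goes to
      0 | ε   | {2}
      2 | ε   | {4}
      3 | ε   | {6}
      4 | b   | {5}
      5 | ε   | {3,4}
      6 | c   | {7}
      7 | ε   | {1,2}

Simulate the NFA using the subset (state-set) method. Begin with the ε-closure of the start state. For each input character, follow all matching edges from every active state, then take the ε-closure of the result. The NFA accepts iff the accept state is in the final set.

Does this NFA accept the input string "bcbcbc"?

Answer: ACCEPT

Trace:
S₀ = ε-closure({0}) = {0,2,4}
'b' @ 1: {3,4,5,6}
'c' @ 2: {1,2,4,7}  ✓accept
'b' @ 3: {3,4,5,6}
'c' @ 4: {1,2,4,7}  ✓accept
'b' @ 5: {3,4,5,6}
'c' @ 6: {1,2,4,7}  ✓accept
after full input: {1,2,4,7}  (accept=1 in)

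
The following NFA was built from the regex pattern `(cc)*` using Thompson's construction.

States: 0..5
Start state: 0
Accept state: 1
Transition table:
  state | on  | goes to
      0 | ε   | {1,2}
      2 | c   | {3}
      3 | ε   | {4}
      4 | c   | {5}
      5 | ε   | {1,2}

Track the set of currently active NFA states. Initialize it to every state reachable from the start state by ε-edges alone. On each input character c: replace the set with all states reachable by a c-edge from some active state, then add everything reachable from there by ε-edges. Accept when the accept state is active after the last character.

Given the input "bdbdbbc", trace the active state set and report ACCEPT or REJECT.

Answer: REJECT

Steps:
start: ε-closure({0}) = {0,1,2}
'b' @ 1: {}  — state set empty
rest 'dbdbbc' ignored (set empty)
after full input: {}  (accept=1 not in)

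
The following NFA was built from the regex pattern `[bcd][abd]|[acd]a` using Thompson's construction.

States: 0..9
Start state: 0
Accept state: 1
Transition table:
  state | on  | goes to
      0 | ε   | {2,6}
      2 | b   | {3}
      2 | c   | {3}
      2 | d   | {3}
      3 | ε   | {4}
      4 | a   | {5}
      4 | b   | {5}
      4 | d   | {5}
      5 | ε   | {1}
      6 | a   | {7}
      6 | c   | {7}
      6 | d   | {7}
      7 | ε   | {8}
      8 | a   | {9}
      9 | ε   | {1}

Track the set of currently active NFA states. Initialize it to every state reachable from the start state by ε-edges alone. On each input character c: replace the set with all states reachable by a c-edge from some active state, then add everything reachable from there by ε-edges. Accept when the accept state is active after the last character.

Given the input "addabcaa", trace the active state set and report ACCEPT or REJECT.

start: ε-closure({0}) = {0,2,6}
'a' @ 1: {7,8}
'd' @ 2: {}  — no active states
rest 'dabcaa' ignored (set empty)
final: {}; accept 1 not in set

Answer: REJECT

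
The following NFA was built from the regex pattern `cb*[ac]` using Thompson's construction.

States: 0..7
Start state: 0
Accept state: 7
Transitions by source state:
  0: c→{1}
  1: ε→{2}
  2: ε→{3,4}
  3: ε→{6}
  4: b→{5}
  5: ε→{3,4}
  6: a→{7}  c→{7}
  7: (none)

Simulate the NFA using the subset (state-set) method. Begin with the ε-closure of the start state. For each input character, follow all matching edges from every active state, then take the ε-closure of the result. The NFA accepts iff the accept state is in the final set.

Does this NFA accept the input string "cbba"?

Answer: ACCEPT

Trace:
initial (ε-close {0}): {0}
'c' @ 1: {1,2,3,4,6}
'b' @ 2: {3,4,5,6}
'b' @ 3: {3,4,5,6}
'a' @ 4: {7}  [accepting]
after full input: {7}  (accept=7 in)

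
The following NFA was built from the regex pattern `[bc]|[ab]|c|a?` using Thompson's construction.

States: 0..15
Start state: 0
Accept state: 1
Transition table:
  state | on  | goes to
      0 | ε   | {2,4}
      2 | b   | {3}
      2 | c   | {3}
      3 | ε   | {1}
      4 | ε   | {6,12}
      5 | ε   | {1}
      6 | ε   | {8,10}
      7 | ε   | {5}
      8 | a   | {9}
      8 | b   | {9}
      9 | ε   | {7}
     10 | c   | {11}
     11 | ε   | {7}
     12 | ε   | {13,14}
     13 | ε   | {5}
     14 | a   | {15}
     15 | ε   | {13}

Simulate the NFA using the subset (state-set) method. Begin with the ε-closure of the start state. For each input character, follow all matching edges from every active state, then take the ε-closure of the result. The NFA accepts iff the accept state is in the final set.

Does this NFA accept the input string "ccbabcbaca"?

start: ε-closure({0}) = {0,1,2,4,5,6,8,10,12,13,14}
'c' @ 1: {1,3,5,7,11}  (accept∈set)
'c' @ 2: {}  — no active states
rest 'babcbaca' ignored (set empty)
final: {}; accept 1 not in set

Answer: REJECT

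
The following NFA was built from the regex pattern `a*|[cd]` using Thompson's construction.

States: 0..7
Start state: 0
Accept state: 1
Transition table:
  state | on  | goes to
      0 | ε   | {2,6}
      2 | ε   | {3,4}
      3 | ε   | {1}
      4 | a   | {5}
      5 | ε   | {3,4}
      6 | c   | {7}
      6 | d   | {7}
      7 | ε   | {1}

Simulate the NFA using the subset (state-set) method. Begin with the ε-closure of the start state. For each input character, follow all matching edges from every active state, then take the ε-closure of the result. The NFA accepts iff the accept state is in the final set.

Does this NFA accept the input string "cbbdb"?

Answer: REJECT

Derivation:
initial (ε-close {0}): {0,1,2,3,4,6}
'c' @ 1: {1,7}  [accepting]
'b' @ 2: {}  — dead — no transitions
rest 'bdb' ignored (set empty)
end set {} — state 1 not in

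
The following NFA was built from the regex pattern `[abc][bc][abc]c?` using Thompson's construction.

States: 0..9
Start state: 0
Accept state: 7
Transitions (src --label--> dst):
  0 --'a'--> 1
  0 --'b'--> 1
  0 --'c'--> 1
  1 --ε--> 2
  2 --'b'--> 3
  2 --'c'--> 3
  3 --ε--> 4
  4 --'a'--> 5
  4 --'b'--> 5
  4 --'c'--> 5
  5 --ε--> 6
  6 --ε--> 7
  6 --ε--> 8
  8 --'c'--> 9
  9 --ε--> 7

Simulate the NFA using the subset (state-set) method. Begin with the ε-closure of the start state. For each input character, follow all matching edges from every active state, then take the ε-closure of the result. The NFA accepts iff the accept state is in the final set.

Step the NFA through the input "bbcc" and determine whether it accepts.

Answer: ACCEPT

Derivation:
start: ε-closure({0}) = {0}
'b' @ 1: {1,2}
'b' @ 2: {3,4}
'c' @ 3: {5,6,7,8}  ✓accept
'c' @ 4: {7,9}  ✓accept
final: {7,9}; accept 7 in set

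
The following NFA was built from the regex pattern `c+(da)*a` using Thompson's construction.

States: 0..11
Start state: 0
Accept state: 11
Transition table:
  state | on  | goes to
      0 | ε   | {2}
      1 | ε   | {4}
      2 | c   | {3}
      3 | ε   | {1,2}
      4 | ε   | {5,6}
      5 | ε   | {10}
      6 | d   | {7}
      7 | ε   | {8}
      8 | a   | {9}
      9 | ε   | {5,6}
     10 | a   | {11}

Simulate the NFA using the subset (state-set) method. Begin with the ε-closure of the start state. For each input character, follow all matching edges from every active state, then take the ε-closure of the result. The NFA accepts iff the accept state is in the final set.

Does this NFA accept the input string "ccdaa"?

Answer: ACCEPT

Trace:
S₀ = ε-closure({0}) = {0,2}
'c' @ 1: {1,2,3,4,5,6,10}
'c' @ 2: {1,2,3,4,5,6,10}
'd' @ 3: {7,8}
'a' @ 4: {5,6,9,10}
'a' @ 5: {11}  ✓accept
after full input: {11}  (accept=11 in)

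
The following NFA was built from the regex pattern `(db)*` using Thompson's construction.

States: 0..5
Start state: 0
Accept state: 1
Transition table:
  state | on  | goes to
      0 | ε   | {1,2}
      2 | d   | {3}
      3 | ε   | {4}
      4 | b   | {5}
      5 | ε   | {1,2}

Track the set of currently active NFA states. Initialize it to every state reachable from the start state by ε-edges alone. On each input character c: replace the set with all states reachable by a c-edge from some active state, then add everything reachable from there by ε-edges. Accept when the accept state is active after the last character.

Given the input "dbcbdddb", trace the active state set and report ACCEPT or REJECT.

initial (ε-close {0}): {0,1,2}
'd' @ 1: {3,4}
'b' @ 2: {1,2,5}  ✓accept
'c' @ 3: {}  — state set empty
rest 'bdddb' ignored (set empty)
after full input: {}  (accept=1 not in)

Answer: REJECT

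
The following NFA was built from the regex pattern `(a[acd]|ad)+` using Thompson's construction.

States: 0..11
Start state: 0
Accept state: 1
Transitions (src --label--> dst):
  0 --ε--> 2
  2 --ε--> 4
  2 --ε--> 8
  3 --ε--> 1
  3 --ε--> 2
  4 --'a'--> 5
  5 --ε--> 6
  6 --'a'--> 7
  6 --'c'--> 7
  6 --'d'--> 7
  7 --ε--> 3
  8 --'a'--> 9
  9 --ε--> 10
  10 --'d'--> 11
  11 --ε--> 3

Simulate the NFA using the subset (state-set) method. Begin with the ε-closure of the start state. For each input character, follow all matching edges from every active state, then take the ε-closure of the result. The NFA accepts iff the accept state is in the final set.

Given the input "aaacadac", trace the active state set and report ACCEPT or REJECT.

Answer: ACCEPT

Derivation:
initial (ε-close {0}): {0,2,4,8}
'a' @ 1: {5,6,9,10}
'a' @ 2: {1,2,3,4,7,8}  (accept∈set)
'a' @ 3: {5,6,9,10}
'c' @ 4: {1,2,3,4,7,8}  (accept∈set)
'a' @ 5: {5,6,9,10}
'd' @ 6: {1,2,3,4,7,8,11}  (accept∈set)
'a' @ 7: {5,6,9,10}
'c' @ 8: {1,2,3,4,7,8}  (accept∈set)
final: {1,2,3,4,7,8}; accept 1 in set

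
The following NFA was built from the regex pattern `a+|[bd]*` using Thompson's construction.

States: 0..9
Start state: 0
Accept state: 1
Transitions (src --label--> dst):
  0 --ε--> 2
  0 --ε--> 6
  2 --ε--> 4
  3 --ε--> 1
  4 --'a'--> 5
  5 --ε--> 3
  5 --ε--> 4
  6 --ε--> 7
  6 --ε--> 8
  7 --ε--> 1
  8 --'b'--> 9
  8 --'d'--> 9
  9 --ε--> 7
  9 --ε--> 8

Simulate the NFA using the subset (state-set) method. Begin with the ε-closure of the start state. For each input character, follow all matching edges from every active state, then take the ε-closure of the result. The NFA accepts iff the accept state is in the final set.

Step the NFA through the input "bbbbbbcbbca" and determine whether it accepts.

Answer: REJECT

Steps:
start: ε-closure({0}) = {0,1,2,4,6,7,8}
'b' @ 1: {1,7,8,9}  ✓accept
'b' @ 2: {1,7,8,9}  ✓accept
'b' @ 3: {1,7,8,9}  ✓accept
'b' @ 4: {1,7,8,9}  ✓accept
'b' @ 5: {1,7,8,9}  ✓accept
'b' @ 6: {1,7,8,9}  ✓accept
'c' @ 7: {}  — no active states
rest 'bbca' ignored (set empty)
end set {} — state 1 not in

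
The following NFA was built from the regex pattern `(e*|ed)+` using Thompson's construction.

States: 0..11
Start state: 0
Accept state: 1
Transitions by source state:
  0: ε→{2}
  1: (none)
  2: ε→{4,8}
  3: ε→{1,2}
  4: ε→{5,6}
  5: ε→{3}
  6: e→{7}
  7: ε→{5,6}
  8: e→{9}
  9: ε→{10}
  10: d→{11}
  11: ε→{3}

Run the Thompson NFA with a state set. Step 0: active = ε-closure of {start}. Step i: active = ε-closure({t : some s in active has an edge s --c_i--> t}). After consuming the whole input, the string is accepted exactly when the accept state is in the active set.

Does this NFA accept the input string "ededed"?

Answer: ACCEPT

Derivation:
S₀ = ε-closure({0}) = {0,1,2,3,4,5,6,8}
'e' @ 1: {1,2,3,4,5,6,7,8,9,10}  ✓accept
'd' @ 2: {1,2,3,4,5,6,8,11}  ✓accept
'e' @ 3: {1,2,3,4,5,6,7,8,9,10}  ✓accept
'd' @ 4: {1,2,3,4,5,6,8,11}  ✓accept
'e' @ 5: {1,2,3,4,5,6,7,8,9,10}  ✓accept
'd' @ 6: {1,2,3,4,5,6,8,11}  ✓accept
end set {1,2,3,4,5,6,8,11} — state 1 in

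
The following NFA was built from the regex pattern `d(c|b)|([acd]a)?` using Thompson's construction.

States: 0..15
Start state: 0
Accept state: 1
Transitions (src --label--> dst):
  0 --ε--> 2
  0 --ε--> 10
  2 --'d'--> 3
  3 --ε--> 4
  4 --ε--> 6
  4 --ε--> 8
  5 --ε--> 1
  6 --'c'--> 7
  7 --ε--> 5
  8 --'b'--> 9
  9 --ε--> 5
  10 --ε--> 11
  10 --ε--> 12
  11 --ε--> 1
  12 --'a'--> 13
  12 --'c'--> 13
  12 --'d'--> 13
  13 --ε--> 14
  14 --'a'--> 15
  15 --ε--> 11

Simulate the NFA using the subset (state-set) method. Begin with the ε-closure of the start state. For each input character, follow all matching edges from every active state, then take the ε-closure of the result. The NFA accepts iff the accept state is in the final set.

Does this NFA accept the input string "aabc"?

Answer: REJECT

Steps:
start: ε-closure({0}) = {0,1,2,10,11,12}
'a' @ 1: {13,14}
'a' @ 2: {1,11,15}  ✓accept
'b' @ 3: {}  — dead — no transitions
rest 'c' ignored (set empty)
end set {} — state 1 not in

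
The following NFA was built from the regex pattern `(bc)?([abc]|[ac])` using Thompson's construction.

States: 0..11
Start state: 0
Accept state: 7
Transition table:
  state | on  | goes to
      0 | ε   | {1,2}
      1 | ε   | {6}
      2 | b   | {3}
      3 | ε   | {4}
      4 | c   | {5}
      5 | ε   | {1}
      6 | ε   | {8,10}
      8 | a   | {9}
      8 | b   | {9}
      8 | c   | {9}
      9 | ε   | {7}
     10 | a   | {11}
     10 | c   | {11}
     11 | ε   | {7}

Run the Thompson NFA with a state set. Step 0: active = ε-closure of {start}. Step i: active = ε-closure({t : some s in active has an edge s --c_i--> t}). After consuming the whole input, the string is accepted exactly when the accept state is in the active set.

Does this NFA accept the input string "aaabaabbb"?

initial (ε-close {0}): {0,1,2,6,8,10}
'a' @ 1: {7,9,11}  (accept∈set)
'a' @ 2: {}  — state set empty
rest 'abaabbb' ignored (set empty)
end set {} — state 7 not in

Answer: REJECT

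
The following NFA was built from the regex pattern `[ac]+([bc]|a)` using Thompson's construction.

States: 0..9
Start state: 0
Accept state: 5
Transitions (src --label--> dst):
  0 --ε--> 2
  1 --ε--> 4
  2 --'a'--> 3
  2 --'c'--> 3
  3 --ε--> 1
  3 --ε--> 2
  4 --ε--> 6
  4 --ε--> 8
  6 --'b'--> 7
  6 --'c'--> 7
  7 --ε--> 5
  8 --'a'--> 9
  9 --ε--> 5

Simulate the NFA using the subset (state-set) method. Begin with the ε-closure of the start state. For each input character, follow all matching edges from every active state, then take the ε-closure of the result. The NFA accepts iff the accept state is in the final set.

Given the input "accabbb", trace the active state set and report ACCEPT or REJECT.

initial (ε-close {0}): {0,2}
'a' @ 1: {1,2,3,4,6,8}
'c' @ 2: {1,2,3,4,5,6,7,8}  (accept∈set)
'c' @ 3: {1,2,3,4,5,6,7,8}  (accept∈set)
'a' @ 4: {1,2,3,4,5,6,8,9}  (accept∈set)
'b' @ 5: {5,7}  (accept∈set)
'b' @ 6: {}  — dead — no transitions
rest 'b' ignored (set empty)
after full input: {}  (accept=5 not in)

Answer: REJECT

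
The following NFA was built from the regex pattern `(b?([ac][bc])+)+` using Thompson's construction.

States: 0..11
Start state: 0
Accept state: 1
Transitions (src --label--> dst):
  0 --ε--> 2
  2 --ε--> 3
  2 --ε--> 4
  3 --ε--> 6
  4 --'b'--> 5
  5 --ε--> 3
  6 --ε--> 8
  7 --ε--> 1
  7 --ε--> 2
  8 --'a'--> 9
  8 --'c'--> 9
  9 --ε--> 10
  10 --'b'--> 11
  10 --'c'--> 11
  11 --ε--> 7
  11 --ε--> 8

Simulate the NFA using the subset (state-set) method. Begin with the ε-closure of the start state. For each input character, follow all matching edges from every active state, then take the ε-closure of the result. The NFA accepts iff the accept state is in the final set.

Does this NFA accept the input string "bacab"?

initial (ε-close {0}): {0,2,3,4,6,8}
'b' @ 1: {3,5,6,8}
'a' @ 2: {9,10}
'c' @ 3: {1,2,3,4,6,7,8,11}  [accepting]
'a' @ 4: {9,10}
'b' @ 5: {1,2,3,4,6,7,8,11}  [accepting]
end set {1,2,3,4,6,7,8,11} — state 1 in

Answer: ACCEPT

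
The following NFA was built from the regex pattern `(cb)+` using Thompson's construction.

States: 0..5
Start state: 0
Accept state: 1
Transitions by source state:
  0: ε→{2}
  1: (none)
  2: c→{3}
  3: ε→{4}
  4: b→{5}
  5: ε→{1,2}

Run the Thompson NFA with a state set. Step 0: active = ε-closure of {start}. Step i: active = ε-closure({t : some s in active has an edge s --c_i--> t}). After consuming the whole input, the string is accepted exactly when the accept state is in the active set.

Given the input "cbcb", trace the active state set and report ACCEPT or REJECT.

S₀ = ε-closure({0}) = {0,2}
'c' @ 1: {3,4}
'b' @ 2: {1,2,5}  ✓accept
'c' @ 3: {3,4}
'b' @ 4: {1,2,5}  ✓accept
end set {1,2,5} — state 1 in

Answer: ACCEPT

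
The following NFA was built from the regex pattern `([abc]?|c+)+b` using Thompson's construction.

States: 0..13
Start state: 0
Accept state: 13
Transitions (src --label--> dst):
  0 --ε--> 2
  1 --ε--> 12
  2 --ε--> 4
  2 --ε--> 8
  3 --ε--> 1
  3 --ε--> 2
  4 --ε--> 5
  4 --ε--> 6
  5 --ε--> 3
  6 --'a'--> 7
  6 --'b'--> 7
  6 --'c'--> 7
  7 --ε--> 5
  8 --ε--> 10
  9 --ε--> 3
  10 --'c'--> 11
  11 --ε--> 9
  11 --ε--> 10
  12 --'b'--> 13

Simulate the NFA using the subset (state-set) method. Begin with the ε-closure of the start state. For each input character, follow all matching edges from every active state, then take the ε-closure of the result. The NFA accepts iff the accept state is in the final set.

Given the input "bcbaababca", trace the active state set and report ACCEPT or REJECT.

Answer: REJECT

Steps:
initial (ε-close {0}): {0,1,2,3,4,5,6,8,10,12}
'b' @ 1: {1,2,3,4,5,6,7,8,10,12,13}  ✓accept
'c' @ 2: {1,2,3,4,5,6,7,8,9,10,11,12}
'b' @ 3: {1,2,3,4,5,6,7,8,10,12,13}  ✓accept
'a' @ 4: {1,2,3,4,5,6,7,8,10,12}
'a' @ 5: {1,2,3,4,5,6,7,8,10,12}
'b' @ 6: {1,2,3,4,5,6,7,8,10,12,13}  ✓accept
'a' @ 7: {1,2,3,4,5,6,7,8,10,12}
'b' @ 8: {1,2,3,4,5,6,7,8,10,12,13}  ✓accept
'c' @ 9: {1,2,3,4,5,6,7,8,9,10,11,12}
'a' @ 10: {1,2,3,4,5,6,7,8,10,12}
final: {1,2,3,4,5,6,7,8,10,12}; accept 13 not in set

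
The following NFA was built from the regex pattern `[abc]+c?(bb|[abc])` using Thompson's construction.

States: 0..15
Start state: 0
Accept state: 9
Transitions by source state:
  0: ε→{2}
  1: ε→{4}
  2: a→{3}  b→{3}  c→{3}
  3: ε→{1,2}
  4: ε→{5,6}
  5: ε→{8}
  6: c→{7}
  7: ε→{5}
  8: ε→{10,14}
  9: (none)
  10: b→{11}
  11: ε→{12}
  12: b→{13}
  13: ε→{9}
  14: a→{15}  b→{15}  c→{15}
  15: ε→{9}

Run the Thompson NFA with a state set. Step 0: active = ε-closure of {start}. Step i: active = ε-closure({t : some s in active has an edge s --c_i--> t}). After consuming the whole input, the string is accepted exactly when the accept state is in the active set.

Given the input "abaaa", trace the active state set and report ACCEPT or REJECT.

Answer: ACCEPT

Trace:
S₀ = ε-closure({0}) = {0,2}
'a' @ 1: {1,2,3,4,5,6,8,10,14}
'b' @ 2: {1,2,3,4,5,6,8,9,10,11,12,14,15}  (accept∈set)
'a' @ 3: {1,2,3,4,5,6,8,9,10,14,15}  (accept∈set)
'a' @ 4: {1,2,3,4,5,6,8,9,10,14,15}  (accept∈set)
'a' @ 5: {1,2,3,4,5,6,8,9,10,14,15}  (accept∈set)
after full input: {1,2,3,4,5,6,8,9,10,14,15}  (accept=9 in)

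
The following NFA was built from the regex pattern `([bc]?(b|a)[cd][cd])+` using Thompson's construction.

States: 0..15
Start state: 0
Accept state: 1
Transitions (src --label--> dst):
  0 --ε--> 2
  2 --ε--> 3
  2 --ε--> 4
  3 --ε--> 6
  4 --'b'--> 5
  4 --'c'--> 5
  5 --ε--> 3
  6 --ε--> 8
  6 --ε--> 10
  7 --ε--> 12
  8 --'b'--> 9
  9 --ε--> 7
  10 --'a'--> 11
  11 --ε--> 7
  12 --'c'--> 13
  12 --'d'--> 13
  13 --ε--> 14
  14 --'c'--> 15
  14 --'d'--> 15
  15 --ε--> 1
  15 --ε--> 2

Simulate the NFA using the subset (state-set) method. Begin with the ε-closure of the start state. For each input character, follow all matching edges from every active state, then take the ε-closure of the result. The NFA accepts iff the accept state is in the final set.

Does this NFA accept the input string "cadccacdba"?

Answer: REJECT

Trace:
start: ε-closure({0}) = {0,2,3,4,6,8,10}
'c' @ 1: {3,5,6,8,10}
'a' @ 2: {7,11,12}
'd' @ 3: {13,14}
'c' @ 4: {1,2,3,4,6,8,10,15}  [accepting]
'c' @ 5: {3,5,6,8,10}
'a' @ 6: {7,11,12}
'c' @ 7: {13,14}
'd' @ 8: {1,2,3,4,6,8,10,15}  [accepting]
'b' @ 9: {3,5,6,7,8,9,10,12}
'a' @ 10: {7,11,12}
after full input: {7,11,12}  (accept=1 not in)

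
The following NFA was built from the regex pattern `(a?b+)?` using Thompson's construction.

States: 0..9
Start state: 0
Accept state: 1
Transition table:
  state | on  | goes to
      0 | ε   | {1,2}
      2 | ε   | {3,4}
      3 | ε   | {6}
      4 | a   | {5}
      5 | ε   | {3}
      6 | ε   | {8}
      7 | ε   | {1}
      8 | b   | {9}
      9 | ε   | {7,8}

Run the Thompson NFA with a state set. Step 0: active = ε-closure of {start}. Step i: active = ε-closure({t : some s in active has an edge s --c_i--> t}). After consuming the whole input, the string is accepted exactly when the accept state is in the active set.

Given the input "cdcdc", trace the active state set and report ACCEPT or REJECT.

S₀ = ε-closure({0}) = {0,1,2,3,4,6,8}
'c' @ 1: {}  — state set empty
rest 'dcdc' ignored (set empty)
end set {} — state 1 not in

Answer: REJECT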